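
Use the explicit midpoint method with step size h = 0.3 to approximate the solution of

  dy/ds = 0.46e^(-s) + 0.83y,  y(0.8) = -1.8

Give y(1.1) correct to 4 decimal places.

-2.2429

Midpoint: k1 = f(s_n, y_n); k2 = f(s_n + h/2, y_n + (h/2)·k1); y_{n+1} = y_n + h·k2.
s=0.800000, y=-1.800000:
  k1 = f(0.800000, -1.800000) = -1.287309
  k2 = f(0.950000, -1.993096) = -1.476369
  y ← -1.800000 + 0.3·(-1.476369) = -2.242911
y(1.1) ≈ -2.2429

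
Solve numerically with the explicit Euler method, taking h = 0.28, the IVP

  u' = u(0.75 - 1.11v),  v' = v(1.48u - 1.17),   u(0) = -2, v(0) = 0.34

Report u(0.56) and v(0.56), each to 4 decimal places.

-2.7090, 0.0129

Euler on (u,v): u_{n+1} = u_n + h·u', v_{n+1} = v_n + h·v'.
0.000000: (-2.000000, 0.340000); f=(-0.745200, -1.404200) → (-2.208656, -0.053176)
0.280000: (-2.208656, -0.053176); f=(-1.786859, 0.236038) → (-2.708976, 0.012915)
(u(0.56), v(0.56)) ≈ (-2.7090, 0.0129)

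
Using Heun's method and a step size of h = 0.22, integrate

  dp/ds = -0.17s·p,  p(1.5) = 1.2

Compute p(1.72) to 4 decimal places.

Heun: k1 = f(s_n, p_n); k2 = f(s_n + h, p_n + h·k1); p_{n+1} = p_n + (h/2)·(k1 + k2).
s=1.500000, p=1.200000:
  k1 = f(1.500000, 1.200000) = -0.306000
  k2 = f(1.720000, 1.132680) = -0.331196
  p ← 1.200000 + (0.22/2)·(-0.306000 + (-0.331196)) = 1.129908
p(1.72) ≈ 1.1299

1.1299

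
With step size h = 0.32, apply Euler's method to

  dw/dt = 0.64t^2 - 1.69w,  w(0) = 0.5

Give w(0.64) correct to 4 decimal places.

Euler: w_{n+1} = w_n + h·f(t_n, w_n).
t=0.000000, w=0.500000: f=-0.845000 → w ← 0.500000 + 0.32·(-0.845000) = 0.229600
t=0.320000, w=0.229600: f=-0.322488 → w ← 0.229600 + 0.32·(-0.322488) = 0.126404
w(0.64) ≈ 0.1264

0.1264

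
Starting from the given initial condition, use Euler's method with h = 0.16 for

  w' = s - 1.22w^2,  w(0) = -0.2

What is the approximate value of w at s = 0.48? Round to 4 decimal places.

-0.1465

Euler: w_{n+1} = w_n + h·f(s_n, w_n).
s=0.000000, w=-0.200000: f=-0.048800 → w ← -0.200000 + 0.16·(-0.048800) = -0.207808
s=0.160000, w=-0.207808: f=0.107315 → w ← -0.207808 + 0.16·0.107315 = -0.190638
s=0.320000, w=-0.190638: f=0.275662 → w ← -0.190638 + 0.16·0.275662 = -0.146532
w(0.48) ≈ -0.1465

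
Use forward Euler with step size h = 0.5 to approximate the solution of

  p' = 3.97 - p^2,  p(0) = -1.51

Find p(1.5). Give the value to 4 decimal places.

2.4801

Euler: p_{n+1} = p_n + h·f(x_n, p_n).
x=0.000000, p=-1.510000: f=1.689900 → p ← -1.510000 + 0.5·1.689900 = -0.665050
x=0.500000, p=-0.665050: f=3.527708 → p ← -0.665050 + 0.5·3.527708 = 1.098804
x=1.000000, p=1.098804: f=2.762629 → p ← 1.098804 + 0.5·2.762629 = 2.480119
p(1.5) ≈ 2.4801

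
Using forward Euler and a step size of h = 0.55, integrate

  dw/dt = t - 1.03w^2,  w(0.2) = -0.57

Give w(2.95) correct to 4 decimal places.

1.7256

Euler: w_{n+1} = w_n + h·f(t_n, w_n).
t=0.200000, w=-0.570000: f=-0.134647 → w ← -0.570000 + 0.55·(-0.134647) = -0.644056
t=0.750000, w=-0.644056: f=0.322748 → w ← -0.644056 + 0.55·0.322748 = -0.466545
t=1.300000, w=-0.466545: f=1.075806 → w ← -0.466545 + 0.55·1.075806 = 0.125149
t=1.850000, w=0.125149: f=1.833868 → w ← 0.125149 + 0.55·1.833868 = 1.133776
t=2.400000, w=1.133776: f=1.075988 → w ← 1.133776 + 0.55·1.075988 = 1.725570
w(2.95) ≈ 1.7256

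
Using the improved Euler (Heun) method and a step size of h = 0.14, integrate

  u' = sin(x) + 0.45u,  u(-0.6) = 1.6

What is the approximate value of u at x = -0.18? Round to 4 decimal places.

1.7552

Heun: k1 = f(x_n, u_n); k2 = f(x_n + h, u_n + h·k1); u_{n+1} = u_n + (h/2)·(k1 + k2).
x=-0.600000, u=1.600000:
  k1 = f(-0.600000, 1.600000) = 0.155358
  k2 = f(-0.460000, 1.621750) = 0.285839
  u ← 1.600000 + (0.14/2)·(0.155358 + 0.285839) = 1.630884
x=-0.460000, u=1.630884:
  k1 = f(-0.460000, 1.630884) = 0.289950
  k2 = f(-0.320000, 1.671477) = 0.437598
  u ← 1.630884 + (0.14/2)·(0.289950 + 0.437598) = 1.681812
x=-0.320000, u=1.681812:
  k1 = f(-0.320000, 1.681812) = 0.442249
  k2 = f(-0.180000, 1.743727) = 0.605648
  u ← 1.681812 + (0.14/2)·(0.442249 + 0.605648) = 1.755165
u(-0.18) ≈ 1.7552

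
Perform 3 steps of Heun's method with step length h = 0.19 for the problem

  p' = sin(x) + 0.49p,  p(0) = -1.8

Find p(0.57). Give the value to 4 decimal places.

-2.2075

Heun: k1 = f(x_n, p_n); k2 = f(x_n + h, p_n + h·k1); p_{n+1} = p_n + (h/2)·(k1 + k2).
x=0.000000, p=-1.800000:
  k1 = f(0.000000, -1.800000) = -0.882000
  k2 = f(0.190000, -1.967580) = -0.775255
  p ← -1.800000 + (0.19/2)·(-0.882000 + (-0.775255)) = -1.957439
x=0.190000, p=-1.957439:
  k1 = f(0.190000, -1.957439) = -0.770286
  k2 = f(0.380000, -2.103794) = -0.659938
  p ← -1.957439 + (0.19/2)·(-0.770286 + (-0.659938)) = -2.093311
x=0.380000, p=-2.093311:
  k1 = f(0.380000, -2.093311) = -0.654802
  k2 = f(0.570000, -2.217723) = -0.547052
  p ← -2.093311 + (0.19/2)·(-0.654802 + (-0.547052)) = -2.207487
p(0.57) ≈ -2.2075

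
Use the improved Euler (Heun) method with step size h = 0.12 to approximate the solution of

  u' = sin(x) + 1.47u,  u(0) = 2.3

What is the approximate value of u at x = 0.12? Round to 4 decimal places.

2.7487

Heun: k1 = f(x_n, u_n); k2 = f(x_n + h, u_n + h·k1); u_{n+1} = u_n + (h/2)·(k1 + k2).
x=0.000000, u=2.300000:
  k1 = f(0.000000, 2.300000) = 3.381000
  k2 = f(0.120000, 2.705720) = 4.097121
  u ← 2.300000 + (0.12/2)·(3.381000 + 4.097121) = 2.748687
u(0.12) ≈ 2.7487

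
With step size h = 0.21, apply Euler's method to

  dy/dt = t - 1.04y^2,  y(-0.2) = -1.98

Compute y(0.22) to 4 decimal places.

-4.6854

Euler: y_{n+1} = y_n + h·f(t_n, y_n).
t=-0.200000, y=-1.980000: f=-4.277216 → y ← -1.980000 + 0.21·(-4.277216) = -2.878215
t=0.010000, y=-2.878215: f=-8.605489 → y ← -2.878215 + 0.21·(-8.605489) = -4.685368
y(0.22) ≈ -4.6854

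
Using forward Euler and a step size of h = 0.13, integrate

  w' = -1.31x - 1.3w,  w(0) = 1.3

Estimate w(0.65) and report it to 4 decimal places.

0.3281

Euler: w_{n+1} = w_n + h·f(x_n, w_n).
x=0.000000, w=1.300000: f=-1.690000 → w ← 1.300000 + 0.13·(-1.690000) = 1.080300
x=0.130000, w=1.080300: f=-1.574690 → w ← 1.080300 + 0.13·(-1.574690) = 0.875590
x=0.260000, w=0.875590: f=-1.478867 → w ← 0.875590 + 0.13·(-1.478867) = 0.683338
x=0.390000, w=0.683338: f=-1.399239 → w ← 0.683338 + 0.13·(-1.399239) = 0.501436
x=0.520000, w=0.501436: f=-1.333067 → w ← 0.501436 + 0.13·(-1.333067) = 0.328138
w(0.65) ≈ 0.3281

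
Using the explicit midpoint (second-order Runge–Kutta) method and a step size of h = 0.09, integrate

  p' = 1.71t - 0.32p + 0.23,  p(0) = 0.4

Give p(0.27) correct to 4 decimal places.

Midpoint: k1 = f(t_n, p_n); k2 = f(t_n + h/2, p_n + (h/2)·k1); p_{n+1} = p_n + h·k2.
t=0.000000, p=0.400000:
  k1 = f(0.000000, 0.400000) = 0.102000
  k2 = f(0.045000, 0.404590) = 0.177481
  p ← 0.400000 + 0.09·0.177481 = 0.415973
t=0.090000, p=0.415973:
  k1 = f(0.090000, 0.415973) = 0.250789
  k2 = f(0.135000, 0.427259) = 0.324127
  p ← 0.415973 + 0.09·0.324127 = 0.445145
t=0.180000, p=0.445145:
  k1 = f(0.180000, 0.445145) = 0.395354
  k2 = f(0.225000, 0.462936) = 0.466611
  p ← 0.445145 + 0.09·0.466611 = 0.487140
p(0.27) ≈ 0.4871

0.4871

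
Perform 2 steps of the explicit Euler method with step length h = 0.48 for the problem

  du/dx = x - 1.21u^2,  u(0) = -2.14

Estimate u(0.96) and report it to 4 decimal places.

-17.9501

Euler: u_{n+1} = u_n + h·f(x_n, u_n).
x=0.000000, u=-2.140000: f=-5.541316 → u ← -2.140000 + 0.48·(-5.541316) = -4.799832
x=0.480000, u=-4.799832: f=-27.396445 → u ← -4.799832 + 0.48·(-27.396445) = -17.950125
u(0.96) ≈ -17.9501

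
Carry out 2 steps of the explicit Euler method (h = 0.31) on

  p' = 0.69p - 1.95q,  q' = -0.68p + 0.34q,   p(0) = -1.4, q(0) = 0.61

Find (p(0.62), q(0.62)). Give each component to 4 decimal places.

Euler on (p,q): p_{n+1} = p_n + h·p', q_{n+1} = q_n + h·q'.
0.000000: (-1.400000, 0.610000); f=(-2.155500, 1.159400) → (-2.068205, 0.969414)
0.310000: (-2.068205, 0.969414); f=(-3.317419, 1.735980) → (-3.096605, 1.507568)
(p(0.62), q(0.62)) ≈ (-3.0966, 1.5076)

-3.0966, 1.5076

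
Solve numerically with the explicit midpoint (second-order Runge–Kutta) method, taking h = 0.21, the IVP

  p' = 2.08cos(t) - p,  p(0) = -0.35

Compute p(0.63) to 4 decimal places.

0.7057

Midpoint: k1 = f(t_n, p_n); k2 = f(t_n + h/2, p_n + (h/2)·k1); p_{n+1} = p_n + h·k2.
t=0.000000, p=-0.350000:
  k1 = f(0.000000, -0.350000) = 2.430000
  k2 = f(0.105000, -0.094850) = 2.163395
  p ← -0.350000 + 0.21·2.163395 = 0.104313
t=0.210000, p=0.104313:
  k1 = f(0.210000, 0.104313) = 1.929991
  k2 = f(0.315000, 0.306962) = 1.670695
  p ← 0.104313 + 0.21·1.670695 = 0.455159
t=0.420000, p=0.455159:
  k1 = f(0.420000, 0.455159) = 1.444066
  k2 = f(0.525000, 0.606786) = 1.193088
  p ← 0.455159 + 0.21·1.193088 = 0.705707
p(0.63) ≈ 0.7057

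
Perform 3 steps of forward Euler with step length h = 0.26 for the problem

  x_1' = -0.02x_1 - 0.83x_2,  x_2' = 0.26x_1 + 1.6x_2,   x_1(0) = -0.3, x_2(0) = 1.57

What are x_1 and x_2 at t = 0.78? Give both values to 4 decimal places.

-1.7674, 4.2808

Euler on (x_1,x_2): x_1_{n+1} = x_1_n + h·x_1', x_2_{n+1} = x_2_n + h·x_2'.
0.000000: (-0.300000, 1.570000); f=(-1.297100, 2.434000) → (-0.637246, 2.202840)
0.260000: (-0.637246, 2.202840); f=(-1.815612, 3.358860) → (-1.109305, 3.076144)
0.520000: (-1.109305, 3.076144); f=(-2.531013, 4.633410) → (-1.767369, 4.280830)
(x_1(0.78), x_2(0.78)) ≈ (-1.7674, 4.2808)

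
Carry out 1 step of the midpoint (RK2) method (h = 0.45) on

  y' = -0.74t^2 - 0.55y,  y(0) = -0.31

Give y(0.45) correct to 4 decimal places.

-0.2596

Midpoint: k1 = f(t_n, y_n); k2 = f(t_n + h/2, y_n + (h/2)·k1); y_{n+1} = y_n + h·k2.
t=0.000000, y=-0.310000:
  k1 = f(0.000000, -0.310000) = 0.170500
  k2 = f(0.225000, -0.271637) = 0.111938
  y ← -0.310000 + 0.45·0.111938 = -0.259628
y(0.45) ≈ -0.2596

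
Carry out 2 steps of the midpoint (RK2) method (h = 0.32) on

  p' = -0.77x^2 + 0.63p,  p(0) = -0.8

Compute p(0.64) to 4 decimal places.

-1.2615

Midpoint: k1 = f(x_n, p_n); k2 = f(x_n + h/2, p_n + (h/2)·k1); p_{n+1} = p_n + h·k2.
x=0.000000, p=-0.800000:
  k1 = f(0.000000, -0.800000) = -0.504000
  k2 = f(0.160000, -0.880640) = -0.574515
  p ← -0.800000 + 0.32·(-0.574515) = -0.983845
x=0.320000, p=-0.983845:
  k1 = f(0.320000, -0.983845) = -0.698670
  k2 = f(0.480000, -1.095632) = -0.867656
  p ← -0.983845 + 0.32·(-0.867656) = -1.261495
p(0.64) ≈ -1.2615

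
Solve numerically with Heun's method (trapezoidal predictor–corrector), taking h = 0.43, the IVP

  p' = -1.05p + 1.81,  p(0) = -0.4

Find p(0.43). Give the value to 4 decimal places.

Heun: k1 = f(x_n, p_n); k2 = f(x_n + h, p_n + h·k1); p_{n+1} = p_n + (h/2)·(k1 + k2).
x=0.000000, p=-0.400000:
  k1 = f(0.000000, -0.400000) = 2.230000
  k2 = f(0.430000, 0.558900) = 1.223155
  p ← -0.400000 + (0.43/2)·(2.230000 + 1.223155) = 0.342428
p(0.43) ≈ 0.3424

0.3424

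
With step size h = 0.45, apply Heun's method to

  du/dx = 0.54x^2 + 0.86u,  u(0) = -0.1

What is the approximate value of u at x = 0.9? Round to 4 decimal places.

-0.0452

Heun: k1 = f(x_n, u_n); k2 = f(x_n + h, u_n + h·k1); u_{n+1} = u_n + (h/2)·(k1 + k2).
x=0.000000, u=-0.100000:
  k1 = f(0.000000, -0.100000) = -0.086000
  k2 = f(0.450000, -0.138700) = -0.009932
  u ← -0.100000 + (0.45/2)·(-0.086000 + (-0.009932)) = -0.121585
x=0.450000, u=-0.121585:
  k1 = f(0.450000, -0.121585) = 0.004787
  k2 = f(0.900000, -0.119430) = 0.334690
  u ← -0.121585 + (0.45/2)·(0.004787 + 0.334690) = -0.045202
u(0.9) ≈ -0.0452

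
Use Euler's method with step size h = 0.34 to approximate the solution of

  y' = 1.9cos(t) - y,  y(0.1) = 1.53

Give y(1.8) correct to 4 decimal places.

Euler: y_{n+1} = y_n + h·f(t_n, y_n).
t=0.100000, y=1.530000: f=0.360508 → y ← 1.530000 + 0.34·0.360508 = 1.652573
t=0.440000, y=1.652573: f=0.066455 → y ← 1.652573 + 0.34·0.066455 = 1.675168
t=0.780000, y=1.675168: f=-0.324432 → y ← 1.675168 + 0.34·(-0.324432) = 1.564861
t=1.120000, y=1.564861: f=-0.737064 → y ← 1.564861 + 0.34·(-0.737064) = 1.314259
t=1.460000, y=1.314259: f=-1.104176 → y ← 1.314259 + 0.34·(-1.104176) = 0.938839
y(1.8) ≈ 0.9388

0.9388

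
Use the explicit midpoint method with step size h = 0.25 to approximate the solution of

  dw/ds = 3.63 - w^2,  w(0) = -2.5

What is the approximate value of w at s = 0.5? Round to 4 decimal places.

Midpoint: k1 = f(s_n, w_n); k2 = f(s_n + h/2, w_n + (h/2)·k1); w_{n+1} = w_n + h·k2.
s=0.000000, w=-2.500000:
  k1 = f(0.000000, -2.500000) = -2.620000
  k2 = f(0.125000, -2.827500) = -4.364756
  w ← -2.500000 + 0.25·(-4.364756) = -3.591189
s=0.250000, w=-3.591189:
  k1 = f(0.250000, -3.591189) = -9.266639
  k2 = f(0.375000, -4.749519) = -18.927930
  w ← -3.591189 + 0.25·(-18.927930) = -8.323172
w(0.5) ≈ -8.3232

-8.3232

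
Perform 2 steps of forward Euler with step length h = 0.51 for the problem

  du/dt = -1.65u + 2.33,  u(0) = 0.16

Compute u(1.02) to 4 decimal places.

1.3807

Euler: u_{n+1} = u_n + h·f(t_n, u_n).
t=0.000000, u=0.160000: f=2.066000 → u ← 0.160000 + 0.51·2.066000 = 1.213660
t=0.510000, u=1.213660: f=0.327461 → u ← 1.213660 + 0.51·0.327461 = 1.380665
u(1.02) ≈ 1.3807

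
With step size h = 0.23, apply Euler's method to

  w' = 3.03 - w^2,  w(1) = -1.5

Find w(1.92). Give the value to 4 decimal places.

0.0528

Euler: w_{n+1} = w_n + h·f(t_n, w_n).
t=1.000000, w=-1.500000: f=0.780000 → w ← -1.500000 + 0.23·0.780000 = -1.320600
t=1.230000, w=-1.320600: f=1.286016 → w ← -1.320600 + 0.23·1.286016 = -1.024816
t=1.460000, w=-1.024816: f=1.979751 → w ← -1.024816 + 0.23·1.979751 = -0.569474
t=1.690000, w=-0.569474: f=2.705700 → w ← -0.569474 + 0.23·2.705700 = 0.052837
w(1.92) ≈ 0.0528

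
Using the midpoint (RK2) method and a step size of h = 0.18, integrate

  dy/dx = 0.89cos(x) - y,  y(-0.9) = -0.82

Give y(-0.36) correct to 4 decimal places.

Midpoint: k1 = f(x_n, y_n); k2 = f(x_n + h/2, y_n + (h/2)·k1); y_{n+1} = y_n + h·k2.
x=-0.900000, y=-0.820000:
  k1 = f(-0.900000, -0.820000) = 1.373233
  k2 = f(-0.810000, -0.696409) = 1.310063
  y ← -0.820000 + 0.18·1.310063 = -0.584189
x=-0.720000, y=-0.584189:
  k1 = f(-0.720000, -0.584189) = 1.253296
  k2 = f(-0.630000, -0.471392) = 1.190537
  y ← -0.584189 + 0.18·1.190537 = -0.369892
x=-0.540000, y=-0.369892:
  k1 = f(-0.540000, -0.369892) = 1.133253
  k2 = f(-0.450000, -0.267899) = 1.069297
  y ← -0.369892 + 0.18·1.069297 = -0.177419
y(-0.36) ≈ -0.1774

-0.1774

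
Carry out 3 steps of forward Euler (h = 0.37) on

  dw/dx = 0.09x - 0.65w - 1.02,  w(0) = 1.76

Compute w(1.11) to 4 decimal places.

Euler: w_{n+1} = w_n + h·f(x_n, w_n).
x=0.000000, w=1.760000: f=-2.164000 → w ← 1.760000 + 0.37·(-2.164000) = 0.959320
x=0.370000, w=0.959320: f=-1.610258 → w ← 0.959320 + 0.37·(-1.610258) = 0.363525
x=0.740000, w=0.363525: f=-1.189691 → w ← 0.363525 + 0.37·(-1.189691) = -0.076661
w(1.11) ≈ -0.0767

-0.0767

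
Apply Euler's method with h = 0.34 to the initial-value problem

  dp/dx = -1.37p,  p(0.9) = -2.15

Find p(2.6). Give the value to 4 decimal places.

-0.0935

Euler: p_{n+1} = p_n + h·f(x_n, p_n).
x=0.900000, p=-2.150000: f=2.945500 → p ← -2.150000 + 0.34·2.945500 = -1.148530
x=1.240000, p=-1.148530: f=1.573486 → p ← -1.148530 + 0.34·1.573486 = -0.613545
x=1.580000, p=-0.613545: f=0.840556 → p ← -0.613545 + 0.34·0.840556 = -0.327756
x=1.920000, p=-0.327756: f=0.449025 → p ← -0.327756 + 0.34·0.449025 = -0.175087
x=2.260000, p=-0.175087: f=0.239869 → p ← -0.175087 + 0.34·0.239869 = -0.093531
p(2.6) ≈ -0.0935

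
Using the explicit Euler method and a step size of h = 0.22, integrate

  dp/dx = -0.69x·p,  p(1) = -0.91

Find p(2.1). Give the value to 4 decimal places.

-0.2627

Euler: p_{n+1} = p_n + h·f(x_n, p_n).
x=1.000000, p=-0.910000: f=0.627900 → p ← -0.910000 + 0.22·0.627900 = -0.771862
x=1.220000, p=-0.771862: f=0.649753 → p ← -0.771862 + 0.22·0.649753 = -0.628916
x=1.440000, p=-0.628916: f=0.624891 → p ← -0.628916 + 0.22·0.624891 = -0.491440
x=1.660000, p=-0.491440: f=0.562896 → p ← -0.491440 + 0.22·0.562896 = -0.367603
x=1.880000, p=-0.367603: f=0.476855 → p ← -0.367603 + 0.22·0.476855 = -0.262695
p(2.1) ≈ -0.2627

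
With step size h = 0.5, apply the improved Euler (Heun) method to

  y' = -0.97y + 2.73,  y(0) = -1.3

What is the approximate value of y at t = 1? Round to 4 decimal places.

1.1678

Heun: k1 = f(t_n, y_n); k2 = f(t_n + h, y_n + h·k1); y_{n+1} = y_n + (h/2)·(k1 + k2).
t=0.000000, y=-1.300000:
  k1 = f(0.000000, -1.300000) = 3.991000
  k2 = f(0.500000, 0.695500) = 2.055365
  y ← -1.300000 + (0.5/2)·(3.991000 + 2.055365) = 0.211591
t=0.500000, y=0.211591:
  k1 = f(0.500000, 0.211591) = 2.524756
  k2 = f(1.000000, 1.473969) = 1.300250
  y ← 0.211591 + (0.5/2)·(2.524756 + 1.300250) = 1.167843
y(1) ≈ 1.1678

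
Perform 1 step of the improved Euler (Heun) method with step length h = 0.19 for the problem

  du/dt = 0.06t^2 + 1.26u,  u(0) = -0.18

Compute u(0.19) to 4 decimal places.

-0.2280

Heun: k1 = f(t_n, u_n); k2 = f(t_n + h, u_n + h·k1); u_{n+1} = u_n + (h/2)·(k1 + k2).
t=0.000000, u=-0.180000:
  k1 = f(0.000000, -0.180000) = -0.226800
  k2 = f(0.190000, -0.223092) = -0.278930
  u ← -0.180000 + (0.19/2)·(-0.226800 + (-0.278930)) = -0.228044
u(0.19) ≈ -0.2280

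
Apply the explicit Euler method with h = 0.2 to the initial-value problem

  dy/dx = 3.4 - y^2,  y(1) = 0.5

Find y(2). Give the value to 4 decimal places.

Euler: y_{n+1} = y_n + h·f(x_n, y_n).
x=1.000000, y=0.500000: f=3.150000 → y ← 0.500000 + 0.2·3.150000 = 1.130000
x=1.200000, y=1.130000: f=2.123100 → y ← 1.130000 + 0.2·2.123100 = 1.554620
x=1.400000, y=1.554620: f=0.983157 → y ← 1.554620 + 0.2·0.983157 = 1.751251
x=1.600000, y=1.751251: f=0.333119 → y ← 1.751251 + 0.2·0.333119 = 1.817875
x=1.800000, y=1.817875: f=0.095330 → y ← 1.817875 + 0.2·0.095330 = 1.836941
y(2) ≈ 1.8369

1.8369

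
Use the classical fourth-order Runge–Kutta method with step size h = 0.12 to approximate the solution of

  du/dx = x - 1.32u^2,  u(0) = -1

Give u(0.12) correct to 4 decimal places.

-1.1801

RK4: k1 = f(x_n, u_n); k2 = f(x_n + h/2, u_n + (h/2)·k1); k3 = f(x_n + h/2, u_n + (h/2)·k2); k4 = f(x_n + h, u_n + h·k3); u_{n+1} = u_n + (h/6)·(k1 + 2k2 + 2k3 + k4).
x=0.000000, u=-1.000000:
  k1 = f(0.000000, -1.000000) = -1.320000
  k2 = f(0.060000, -1.079200) = -1.477368
  k3 = f(0.060000, -1.088642) = -1.504387
  k4 = f(0.120000, -1.180526) = -1.719608
  u ← -1.000000 + (0.12/6)·(k1 + 2k2 + 2k3 + k4) = -1.180062
u(0.12) ≈ -1.1801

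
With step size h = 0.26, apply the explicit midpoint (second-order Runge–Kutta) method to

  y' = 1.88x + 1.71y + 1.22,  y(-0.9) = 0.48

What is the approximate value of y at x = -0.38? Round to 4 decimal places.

Midpoint: k1 = f(x_n, y_n); k2 = f(x_n + h/2, y_n + (h/2)·k1); y_{n+1} = y_n + h·k2.
x=-0.900000, y=0.480000:
  k1 = f(-0.900000, 0.480000) = 0.348800
  k2 = f(-0.770000, 0.525344) = 0.670738
  y ← 0.480000 + 0.26·0.670738 = 0.654392
x=-0.640000, y=0.654392:
  k1 = f(-0.640000, 0.654392) = 1.135810
  k2 = f(-0.510000, 0.802047) = 1.632701
  y ← 0.654392 + 0.26·1.632701 = 1.078894
y(-0.38) ≈ 1.0789

1.0789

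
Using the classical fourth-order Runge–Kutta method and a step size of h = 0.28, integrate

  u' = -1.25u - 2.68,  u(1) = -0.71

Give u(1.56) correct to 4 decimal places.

RK4: k1 = f(x_n, u_n); k2 = f(x_n + h/2, u_n + (h/2)·k1); k3 = f(x_n + h/2, u_n + (h/2)·k2); k4 = f(x_n + h, u_n + h·k3); u_{n+1} = u_n + (h/6)·(k1 + 2k2 + 2k3 + k4).
x=1.000000, u=-0.710000:
  k1 = f(1.000000, -0.710000) = -1.792500
  k2 = f(1.140000, -0.960950) = -1.478813
  k3 = f(1.140000, -0.917034) = -1.533708
  k4 = f(1.280000, -1.139438) = -1.255702
  u ← -0.710000 + (0.28/6)·(k1 + 2k2 + 2k3 + k4) = -1.133418
x=1.280000, u=-1.133418:
  k1 = f(1.280000, -1.133418) = -1.263227
  k2 = f(1.420000, -1.310270) = -1.042163
  k3 = f(1.420000, -1.279321) = -1.080849
  k4 = f(1.560000, -1.436056) = -0.884930
  u ← -1.133418 + (0.28/6)·(k1 + 2k2 + 2k3 + k4) = -1.431813
u(1.56) ≈ -1.4318

-1.4318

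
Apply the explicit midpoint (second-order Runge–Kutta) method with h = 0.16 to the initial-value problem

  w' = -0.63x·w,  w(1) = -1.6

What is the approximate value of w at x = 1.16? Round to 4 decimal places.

Midpoint: k1 = f(x_n, w_n); k2 = f(x_n + h/2, w_n + (h/2)·k1); w_{n+1} = w_n + h·k2.
x=1.000000, w=-1.600000:
  k1 = f(1.000000, -1.600000) = 1.008000
  k2 = f(1.080000, -1.519360) = 1.033773
  w ← -1.600000 + 0.16·1.033773 = -1.434596
w(1.16) ≈ -1.4346

-1.4346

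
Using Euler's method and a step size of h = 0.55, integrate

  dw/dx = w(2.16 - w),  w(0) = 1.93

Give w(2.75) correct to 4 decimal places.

Euler: w_{n+1} = w_n + h·f(x_n, w_n).
x=0.000000, w=1.930000: f=0.443900 → w ← 1.930000 + 0.55·0.443900 = 2.174145
x=0.550000, w=2.174145: f=-0.030753 → w ← 2.174145 + 0.55·(-0.030753) = 2.157231
x=1.100000, w=2.157231: f=0.005974 → w ← 2.157231 + 0.55·0.005974 = 2.160516
x=1.650000, w=2.160516: f=-0.001116 → w ← 2.160516 + 0.55·(-0.001116) = 2.159903
x=2.200000, w=2.159903: f=0.000210 → w ← 2.159903 + 0.55·0.000210 = 2.160018
w(2.75) ≈ 2.1600

2.1600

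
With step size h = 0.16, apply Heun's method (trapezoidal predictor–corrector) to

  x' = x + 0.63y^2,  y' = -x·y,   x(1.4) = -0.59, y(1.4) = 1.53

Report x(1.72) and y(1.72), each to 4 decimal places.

-0.1654, 1.7459

Heun on (x,y): k1 = f(t_n, state_n); k2 = f(t_n + h, state_n + h·k1); state_{n+1} = state_n + (h/2)·(k1 + k2).
1.400000: (-0.590000, 1.530000)
  k1 = (0.884767, 0.902700)
  predictor → (-0.448437, 1.674432)
  k2 = (1.317908, 0.750878)
  → (-0.413786, 1.662286)
1.560000: (-0.413786, 1.662286)
  k1 = (1.327027, 0.687831)
  predictor → (-0.201462, 1.772339)
  k2 = (1.777486, 0.357058)
  → (-0.165425, 1.745877)
(x(1.72), y(1.72)) ≈ (-0.1654, 1.7459)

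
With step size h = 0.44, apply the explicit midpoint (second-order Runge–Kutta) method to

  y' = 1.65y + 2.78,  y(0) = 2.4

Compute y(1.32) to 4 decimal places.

Midpoint: k1 = f(t_n, y_n); k2 = f(t_n + h/2, y_n + (h/2)·k1); y_{n+1} = y_n + h·k2.
t=0.000000, y=2.400000:
  k1 = f(0.000000, 2.400000) = 6.740000
  k2 = f(0.220000, 3.882800) = 9.186620
  y ← 2.400000 + 0.44·9.186620 = 6.442113
t=0.440000, y=6.442113:
  k1 = f(0.440000, 6.442113) = 13.409486
  k2 = f(0.660000, 9.392200) = 18.277130
  y ← 6.442113 + 0.44·18.277130 = 14.484050
t=0.880000, y=14.484050:
  k1 = f(0.880000, 14.484050) = 26.678682
  k2 = f(1.100000, 20.353360) = 36.363044
  y ← 14.484050 + 0.44·36.363044 = 30.483789
y(1.32) ≈ 30.4838

30.4838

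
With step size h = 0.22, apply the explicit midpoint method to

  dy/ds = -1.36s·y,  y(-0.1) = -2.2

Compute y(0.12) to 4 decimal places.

Midpoint: k1 = f(s_n, y_n); k2 = f(s_n + h/2, y_n + (h/2)·k1); y_{n+1} = y_n + h·k2.
s=-0.100000, y=-2.200000:
  k1 = f(-0.100000, -2.200000) = -0.299200
  k2 = f(0.010000, -2.232912) = 0.030368
  y ← -2.200000 + 0.22·0.030368 = -2.193319
y(0.12) ≈ -2.1933

-2.1933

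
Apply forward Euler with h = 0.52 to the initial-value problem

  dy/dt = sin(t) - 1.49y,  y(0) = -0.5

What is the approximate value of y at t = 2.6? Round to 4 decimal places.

Euler: y_{n+1} = y_n + h·f(t_n, y_n).
t=0.000000, y=-0.500000: f=0.745000 → y ← -0.500000 + 0.52·0.745000 = -0.112600
t=0.520000, y=-0.112600: f=0.664654 → y ← -0.112600 + 0.52·0.664654 = 0.233020
t=1.040000, y=0.233020: f=0.515204 → y ← 0.233020 + 0.52·0.515204 = 0.500926
t=1.560000, y=0.500926: f=0.253561 → y ← 0.500926 + 0.52·0.253561 = 0.632778
t=2.080000, y=0.632778: f=-0.069707 → y ← 0.632778 + 0.52·(-0.069707) = 0.596531
y(2.6) ≈ 0.5965

0.5965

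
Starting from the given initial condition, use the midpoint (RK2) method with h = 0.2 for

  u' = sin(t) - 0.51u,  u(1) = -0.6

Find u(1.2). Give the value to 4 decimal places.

Midpoint: k1 = f(t_n, u_n); k2 = f(t_n + h/2, u_n + (h/2)·k1); u_{n+1} = u_n + h·k2.
t=1.000000, u=-0.600000:
  k1 = f(1.000000, -0.600000) = 1.147471
  k2 = f(1.100000, -0.485253) = 1.138686
  u ← -0.600000 + 0.2·1.138686 = -0.372263
u(1.2) ≈ -0.3723

-0.3723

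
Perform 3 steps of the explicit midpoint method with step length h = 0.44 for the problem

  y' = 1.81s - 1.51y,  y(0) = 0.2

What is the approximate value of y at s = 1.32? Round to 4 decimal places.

Midpoint: k1 = f(s_n, y_n); k2 = f(s_n + h/2, y_n + (h/2)·k1); y_{n+1} = y_n + h·k2.
s=0.000000, y=0.200000:
  k1 = f(0.000000, 0.200000) = -0.302000
  k2 = f(0.220000, 0.133560) = 0.196524
  y ← 0.200000 + 0.44·0.196524 = 0.286471
s=0.440000, y=0.286471:
  k1 = f(0.440000, 0.286471) = 0.363829
  k2 = f(0.660000, 0.366513) = 0.641165
  y ← 0.286471 + 0.44·0.641165 = 0.568583
s=0.880000, y=0.568583:
  k1 = f(0.880000, 0.568583) = 0.734239
  k2 = f(1.100000, 0.730116) = 0.888525
  y ← 0.568583 + 0.44·0.888525 = 0.959534
y(1.32) ≈ 0.9595

0.9595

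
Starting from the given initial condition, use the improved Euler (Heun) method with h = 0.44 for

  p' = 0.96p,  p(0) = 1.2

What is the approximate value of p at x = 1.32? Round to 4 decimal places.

4.1448

Heun: k1 = f(x_n, p_n); k2 = f(x_n + h, p_n + h·k1); p_{n+1} = p_n + (h/2)·(k1 + k2).
x=0.000000, p=1.200000:
  k1 = f(0.000000, 1.200000) = 1.152000
  k2 = f(0.440000, 1.706880) = 1.638605
  p ← 1.200000 + (0.44/2)·(1.152000 + 1.638605) = 1.813933
x=0.440000, p=1.813933:
  k1 = f(0.440000, 1.813933) = 1.741376
  k2 = f(0.880000, 2.580138) = 2.476933
  p ← 1.813933 + (0.44/2)·(1.741376 + 2.476933) = 2.741961
x=0.880000, p=2.741961:
  k1 = f(0.880000, 2.741961) = 2.632283
  k2 = f(1.320000, 3.900165) = 3.744159
  p ← 2.741961 + (0.44/2)·(2.632283 + 3.744159) = 4.144778
p(1.32) ≈ 4.1448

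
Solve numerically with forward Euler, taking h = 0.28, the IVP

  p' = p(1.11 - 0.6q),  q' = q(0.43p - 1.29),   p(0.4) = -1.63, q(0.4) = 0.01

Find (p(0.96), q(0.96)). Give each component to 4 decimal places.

-2.7955, 0.0017

Euler on (p,q): p_{n+1} = p_n + h·p', q_{n+1} = q_n + h·q'.
0.400000: (-1.630000, 0.010000); f=(-1.799520, -0.019909) → (-2.133866, 0.004425)
0.680000: (-2.133866, 0.004425); f=(-2.362925, -0.009770) → (-2.795485, 0.001690)
(p(0.96), q(0.96)) ≈ (-2.7955, 0.0017)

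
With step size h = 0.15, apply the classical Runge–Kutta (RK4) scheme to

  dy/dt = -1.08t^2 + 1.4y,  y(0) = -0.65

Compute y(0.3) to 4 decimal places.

RK4: k1 = f(t_n, y_n); k2 = f(t_n + h/2, y_n + (h/2)·k1); k3 = f(t_n + h/2, y_n + (h/2)·k2); k4 = f(t_n + h, y_n + h·k3); y_{n+1} = y_n + (h/6)·(k1 + 2k2 + 2k3 + k4).
t=0.000000, y=-0.650000:
  k1 = f(0.000000, -0.650000) = -0.910000
  k2 = f(0.075000, -0.718250) = -1.011625
  k3 = f(0.075000, -0.725872) = -1.022296
  k4 = f(0.150000, -0.803344) = -1.148982
  y ← -0.650000 + (0.15/6)·(k1 + 2k2 + 2k3 + k4) = -0.803171
t=0.150000, y=-0.803171:
  k1 = f(0.150000, -0.803171) = -1.148739
  k2 = f(0.225000, -0.889326) = -1.299731
  k3 = f(0.225000, -0.900650) = -1.315586
  k4 = f(0.300000, -1.000508) = -1.497912
  y ← -0.803171 + (0.15/6)·(k1 + 2k2 + 2k3 + k4) = -1.000103
y(0.3) ≈ -1.0001

-1.0001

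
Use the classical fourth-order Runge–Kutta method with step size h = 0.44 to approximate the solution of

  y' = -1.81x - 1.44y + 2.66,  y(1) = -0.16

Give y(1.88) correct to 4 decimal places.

-0.1014

RK4: k1 = f(x_n, y_n); k2 = f(x_n + h/2, y_n + (h/2)·k1); k3 = f(x_n + h/2, y_n + (h/2)·k2); k4 = f(x_n + h, y_n + h·k3); y_{n+1} = y_n + (h/6)·(k1 + 2k2 + 2k3 + k4).
x=1.000000, y=-0.160000:
  k1 = f(1.000000, -0.160000) = 1.080400
  k2 = f(1.220000, 0.077688) = 0.339929
  k3 = f(1.220000, -0.085216) = 0.574510
  k4 = f(1.440000, 0.092785) = -0.080010
  y ← -0.160000 + (0.44/6)·(k1 + 2k2 + 2k3 + k4) = 0.047480
x=1.440000, y=0.047480:
  k1 = f(1.440000, 0.047480) = -0.014771
  k2 = f(1.660000, 0.044230) = -0.408291
  k3 = f(1.660000, -0.042344) = -0.283624
  k4 = f(1.880000, -0.077315) = -0.631467
  y ← 0.047480 + (0.44/6)·(k1 + 2k2 + 2k3 + k4) = -0.101392
y(1.88) ≈ -0.1014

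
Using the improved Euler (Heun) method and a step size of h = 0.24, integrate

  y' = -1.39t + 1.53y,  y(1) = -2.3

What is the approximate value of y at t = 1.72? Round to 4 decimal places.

Heun: k1 = f(t_n, y_n); k2 = f(t_n + h, y_n + h·k1); y_{n+1} = y_n + (h/2)·(k1 + k2).
t=1.000000, y=-2.300000:
  k1 = f(1.000000, -2.300000) = -4.909000
  k2 = f(1.240000, -3.478160) = -7.045185
  y ← -2.300000 + (0.24/2)·(-4.909000 + (-7.045185)) = -3.734502
t=1.240000, y=-3.734502:
  k1 = f(1.240000, -3.734502) = -7.437388
  k2 = f(1.480000, -5.519475) = -10.501997
  y ← -3.734502 + (0.24/2)·(-7.437388 + (-10.501997)) = -5.887228
t=1.480000, y=-5.887228:
  k1 = f(1.480000, -5.887228) = -11.064660
  k2 = f(1.720000, -8.542747) = -15.461203
  y ← -5.887228 + (0.24/2)·(-11.064660 + (-15.461203)) = -9.070332
y(1.72) ≈ -9.0703

-9.0703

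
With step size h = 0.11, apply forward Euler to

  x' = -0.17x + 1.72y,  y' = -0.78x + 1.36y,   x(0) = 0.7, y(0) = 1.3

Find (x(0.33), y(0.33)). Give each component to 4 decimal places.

Euler on (x,y): x_{n+1} = x_n + h·x', y_{n+1} = y_n + h·y'.
0.000000: (0.700000, 1.300000); f=(2.117000, 1.222000) → (0.932870, 1.434420)
0.110000: (0.932870, 1.434420); f=(2.308615, 1.223173) → (1.186818, 1.568969)
0.220000: (1.186818, 1.568969); f=(2.496868, 1.208080) → (1.461473, 1.701858)
(x(0.33), y(0.33)) ≈ (1.4615, 1.7019)

1.4615, 1.7019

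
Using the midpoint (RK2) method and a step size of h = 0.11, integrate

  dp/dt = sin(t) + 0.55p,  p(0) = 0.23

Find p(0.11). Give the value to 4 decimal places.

0.2504

Midpoint: k1 = f(t_n, p_n); k2 = f(t_n + h/2, p_n + (h/2)·k1); p_{n+1} = p_n + h·k2.
t=0.000000, p=0.230000:
  k1 = f(0.000000, 0.230000) = 0.126500
  k2 = f(0.055000, 0.236958) = 0.185299
  p ← 0.230000 + 0.11·0.185299 = 0.250383
p(0.11) ≈ 0.2504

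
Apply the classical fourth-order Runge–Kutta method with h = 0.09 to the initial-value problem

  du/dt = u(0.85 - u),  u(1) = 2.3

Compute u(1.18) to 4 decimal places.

RK4: k1 = f(t_n, u_n); k2 = f(t_n + h/2, u_n + (h/2)·k1); k3 = f(t_n + h/2, u_n + (h/2)·k2); k4 = f(t_n + h, u_n + h·k3); u_{n+1} = u_n + (h/6)·(k1 + 2k2 + 2k3 + k4).
t=1.000000, u=2.300000:
  k1 = f(1.000000, 2.300000) = -3.335000
  k2 = f(1.045000, 2.149925) = -2.794741
  k3 = f(1.045000, 2.174237) = -2.879204
  k4 = f(1.090000, 2.040872) = -2.430416
  u ← 2.300000 + (0.09/6)·(k1 + 2k2 + 2k3 + k4) = 2.043300
t=1.090000, u=2.043300:
  k1 = f(1.090000, 2.043300) = -2.438271
  k2 = f(1.135000, 1.933578) = -2.095183
  k3 = f(1.135000, 1.949017) = -2.142003
  k4 = f(1.180000, 1.850520) = -1.851483
  u ← 2.043300 + (0.09/6)·(k1 + 2k2 + 2k3 + k4) = 1.851839
u(1.18) ≈ 1.8518

1.8518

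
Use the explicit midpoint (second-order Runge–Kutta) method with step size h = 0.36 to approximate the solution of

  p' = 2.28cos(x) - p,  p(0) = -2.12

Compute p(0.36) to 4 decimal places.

Midpoint: k1 = f(x_n, p_n); k2 = f(x_n + h/2, p_n + (h/2)·k1); p_{n+1} = p_n + h·k2.
x=0.000000, p=-2.120000:
  k1 = f(0.000000, -2.120000) = 4.400000
  k2 = f(0.180000, -1.328000) = 3.571164
  p ← -2.120000 + 0.36·3.571164 = -0.834381
p(0.36) ≈ -0.8344

-0.8344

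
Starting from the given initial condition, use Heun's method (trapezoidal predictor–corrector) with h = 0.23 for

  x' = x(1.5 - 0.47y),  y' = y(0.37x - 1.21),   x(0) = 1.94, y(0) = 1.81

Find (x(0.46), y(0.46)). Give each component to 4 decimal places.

2.7107, 1.5283

Heun on (x,y): k1 = f(t_n, state_n); k2 = f(t_n + h, state_n + h·k1); state_{n+1} = state_n + (h/2)·(k1 + k2).
0.000000: (1.940000, 1.810000)
  k1 = (1.259642, -0.890882)
  predictor → (2.229718, 1.605097)
  k2 = (1.662487, -0.617970)
  → (2.276045, 1.636482)
0.230000: (2.276045, 1.636482)
  k1 = (1.663455, -0.602002)
  predictor → (2.658640, 1.498022)
  k2 = (2.116091, -0.339007)
  → (2.710693, 1.528266)
(x(0.46), y(0.46)) ≈ (2.7107, 1.5283)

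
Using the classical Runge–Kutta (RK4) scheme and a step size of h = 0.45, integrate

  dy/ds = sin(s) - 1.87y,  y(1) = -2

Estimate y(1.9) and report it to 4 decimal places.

0.0444

RK4: k1 = f(s_n, y_n); k2 = f(s_n + h/2, y_n + (h/2)·k1); k3 = f(s_n + h/2, y_n + (h/2)·k2); k4 = f(s_n + h, y_n + h·k3); y_{n+1} = y_n + (h/6)·(k1 + 2k2 + 2k3 + k4).
s=1.000000, y=-2.000000:
  k1 = f(1.000000, -2.000000) = 4.581471
  k2 = f(1.225000, -0.969169) = 2.753152
  k3 = f(1.225000, -1.380541) = 3.522417
  k4 = f(1.450000, -0.414912) = 1.768599
  y ← -2.000000 + (0.45/6)·(k1 + 2k2 + 2k3 + k4) = -0.582409
s=1.450000, y=-0.582409:
  k1 = f(1.450000, -0.582409) = 2.081819
  k2 = f(1.675000, -0.114000) = 1.207756
  k3 = f(1.675000, -0.310664) = 1.575518
  k4 = f(1.900000, 0.126574) = 0.709607
  y ← -0.582409 + (0.45/6)·(k1 + 2k2 + 2k3 + k4) = 0.044439
y(1.9) ≈ 0.0444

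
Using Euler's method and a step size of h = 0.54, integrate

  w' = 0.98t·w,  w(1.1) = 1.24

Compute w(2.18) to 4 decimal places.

3.6645

Euler: w_{n+1} = w_n + h·f(t_n, w_n).
t=1.100000, w=1.240000: f=1.336720 → w ← 1.240000 + 0.54·1.336720 = 1.961829
t=1.640000, w=1.961829: f=3.153051 → w ← 1.961829 + 0.54·3.153051 = 3.664476
w(2.18) ≈ 3.6645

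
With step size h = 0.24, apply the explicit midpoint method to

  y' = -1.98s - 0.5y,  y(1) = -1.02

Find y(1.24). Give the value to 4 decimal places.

-1.4087

Midpoint: k1 = f(s_n, y_n); k2 = f(s_n + h/2, y_n + (h/2)·k1); y_{n+1} = y_n + h·k2.
s=1.000000, y=-1.020000:
  k1 = f(1.000000, -1.020000) = -1.470000
  k2 = f(1.120000, -1.196400) = -1.619400
  y ← -1.020000 + 0.24·(-1.619400) = -1.408656
y(1.24) ≈ -1.4087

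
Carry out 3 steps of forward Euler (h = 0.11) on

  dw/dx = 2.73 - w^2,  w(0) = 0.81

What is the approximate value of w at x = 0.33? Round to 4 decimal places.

1.3565

Euler: w_{n+1} = w_n + h·f(x_n, w_n).
x=0.000000, w=0.810000: f=2.073900 → w ← 0.810000 + 0.11·2.073900 = 1.038129
x=0.110000, w=1.038129: f=1.652288 → w ← 1.038129 + 0.11·1.652288 = 1.219881
x=0.220000, w=1.219881: f=1.241891 → w ← 1.219881 + 0.11·1.241891 = 1.356489
w(0.33) ≈ 1.3565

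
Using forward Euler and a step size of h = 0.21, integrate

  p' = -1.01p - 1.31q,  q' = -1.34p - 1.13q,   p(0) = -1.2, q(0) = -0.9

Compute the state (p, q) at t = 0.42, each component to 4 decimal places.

Euler on (p,q): p_{n+1} = p_n + h·p', q_{n+1} = q_n + h·q'.
0.000000: (-1.200000, -0.900000); f=(2.391000, 2.625000) → (-0.697890, -0.348750)
0.210000: (-0.697890, -0.348750); f=(1.161731, 1.329260) → (-0.453926, -0.069605)
(p(0.42), q(0.42)) ≈ (-0.4539, -0.0696)

-0.4539, -0.0696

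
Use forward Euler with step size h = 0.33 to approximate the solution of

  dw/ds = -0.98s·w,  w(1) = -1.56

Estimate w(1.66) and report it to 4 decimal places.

Euler: w_{n+1} = w_n + h·f(s_n, w_n).
s=1.000000, w=-1.560000: f=1.528800 → w ← -1.560000 + 0.33·1.528800 = -1.055496
s=1.330000, w=-1.055496: f=1.375733 → w ← -1.055496 + 0.33·1.375733 = -0.601504
w(1.66) ≈ -0.6015

-0.6015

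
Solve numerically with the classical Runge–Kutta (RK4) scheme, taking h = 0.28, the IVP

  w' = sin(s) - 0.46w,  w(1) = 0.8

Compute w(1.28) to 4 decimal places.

RK4: k1 = f(s_n, w_n); k2 = f(s_n + h/2, w_n + (h/2)·k1); k3 = f(s_n + h/2, w_n + (h/2)·k2); k4 = f(s_n + h, w_n + h·k3); w_{n+1} = w_n + (h/6)·(k1 + 2k2 + 2k3 + k4).
s=1.000000, w=0.800000:
  k1 = f(1.000000, 0.800000) = 0.473471
  k2 = f(1.140000, 0.866286) = 0.510142
  k3 = f(1.140000, 0.871420) = 0.507780
  k4 = f(1.280000, 0.942178) = 0.524614
  w ← 0.800000 + (0.28/6)·(k1 + 2k2 + 2k3 + k4) = 0.941583
w(1.28) ≈ 0.9416

0.9416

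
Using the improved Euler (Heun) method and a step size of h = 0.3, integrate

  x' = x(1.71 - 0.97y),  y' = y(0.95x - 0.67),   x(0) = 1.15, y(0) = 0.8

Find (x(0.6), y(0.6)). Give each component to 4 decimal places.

1.8342, 1.2458

Heun on (x,y): k1 = f(t_n, state_n); k2 = f(t_n + h, state_n + h·k1); state_{n+1} = state_n + (h/2)·(k1 + k2).
0.000000: (1.150000, 0.800000)
  k1 = (1.074100, 0.338000)
  predictor → (1.472230, 0.901400)
  k2 = (1.230257, 0.656777)
  → (1.495654, 0.949217)
0.300000: (1.495654, 0.949217)
  k1 = (1.180460, 0.712739)
  predictor → (1.849791, 1.163038)
  k2 = (1.076307, 1.264574)
  → (1.834168, 1.245813)
(x(0.6), y(0.6)) ≈ (1.8342, 1.2458)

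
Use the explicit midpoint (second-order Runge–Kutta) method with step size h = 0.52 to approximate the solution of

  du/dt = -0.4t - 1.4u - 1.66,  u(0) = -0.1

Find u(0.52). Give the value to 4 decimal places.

-0.6568

Midpoint: k1 = f(t_n, u_n); k2 = f(t_n + h/2, u_n + (h/2)·k1); u_{n+1} = u_n + h·k2.
t=0.000000, u=-0.100000:
  k1 = f(0.000000, -0.100000) = -1.520000
  k2 = f(0.260000, -0.495200) = -1.070720
  u ← -0.100000 + 0.52·(-1.070720) = -0.656774
u(0.52) ≈ -0.6568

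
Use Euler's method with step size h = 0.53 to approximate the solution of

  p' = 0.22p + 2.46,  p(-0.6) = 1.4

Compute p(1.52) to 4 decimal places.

8.3766

Euler: p_{n+1} = p_n + h·f(s_n, p_n).
s=-0.600000, p=1.400000: f=2.768000 → p ← 1.400000 + 0.53·2.768000 = 2.867040
s=-0.070000, p=2.867040: f=3.090749 → p ← 2.867040 + 0.53·3.090749 = 4.505137
s=0.460000, p=4.505137: f=3.451130 → p ← 4.505137 + 0.53·3.451130 = 6.334236
s=0.990000, p=6.334236: f=3.853532 → p ← 6.334236 + 0.53·3.853532 = 8.376608
p(1.52) ≈ 8.3766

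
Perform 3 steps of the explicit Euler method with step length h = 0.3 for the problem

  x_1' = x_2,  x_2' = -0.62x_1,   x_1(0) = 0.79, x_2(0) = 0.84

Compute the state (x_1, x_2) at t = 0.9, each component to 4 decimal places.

Euler on (x_1,x_2): x_1_{n+1} = x_1_n + h·x_1', x_2_{n+1} = x_2_n + h·x_2'.
0.000000: (0.790000, 0.840000); f=(0.840000, -0.489800) → (1.042000, 0.693060)
0.300000: (1.042000, 0.693060); f=(0.693060, -0.646040) → (1.249918, 0.499248)
0.600000: (1.249918, 0.499248); f=(0.499248, -0.774949) → (1.399692, 0.266763)
(x_1(0.9), x_2(0.9)) ≈ (1.3997, 0.2668)

1.3997, 0.2668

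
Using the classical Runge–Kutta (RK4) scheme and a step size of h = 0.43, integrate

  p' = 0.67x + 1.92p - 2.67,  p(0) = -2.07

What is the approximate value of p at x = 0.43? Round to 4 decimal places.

RK4: k1 = f(x_n, p_n); k2 = f(x_n + h/2, p_n + (h/2)·k1); k3 = f(x_n + h/2, p_n + (h/2)·k2); k4 = f(x_n + h, p_n + h·k3); p_{n+1} = p_n + (h/6)·(k1 + 2k2 + 2k3 + k4).
x=0.000000, p=-2.070000:
  k1 = f(0.000000, -2.070000) = -6.644400
  k2 = f(0.215000, -3.498546) = -9.243158
  k3 = f(0.215000, -4.057279) = -10.315926
  k4 = f(0.430000, -6.505848) = -14.873128
  p ← -2.070000 + (0.43/6)·(k1 + 2k2 + 2k3 + k4) = -6.415558
p(0.43) ≈ -6.4156

-6.4156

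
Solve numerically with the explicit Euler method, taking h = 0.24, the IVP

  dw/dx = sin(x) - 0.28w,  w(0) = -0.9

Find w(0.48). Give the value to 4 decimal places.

-0.7261

Euler: w_{n+1} = w_n + h·f(x_n, w_n).
x=0.000000, w=-0.900000: f=0.252000 → w ← -0.900000 + 0.24·0.252000 = -0.839520
x=0.240000, w=-0.839520: f=0.472768 → w ← -0.839520 + 0.24·0.472768 = -0.726056
w(0.48) ≈ -0.7261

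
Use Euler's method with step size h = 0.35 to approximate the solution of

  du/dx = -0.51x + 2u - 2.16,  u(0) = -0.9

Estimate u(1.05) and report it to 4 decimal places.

-8.8789

Euler: u_{n+1} = u_n + h·f(x_n, u_n).
x=0.000000, u=-0.900000: f=-3.960000 → u ← -0.900000 + 0.35·(-3.960000) = -2.286000
x=0.350000, u=-2.286000: f=-6.910500 → u ← -2.286000 + 0.35·(-6.910500) = -4.704675
x=0.700000, u=-4.704675: f=-11.926350 → u ← -4.704675 + 0.35·(-11.926350) = -8.878898
u(1.05) ≈ -8.8789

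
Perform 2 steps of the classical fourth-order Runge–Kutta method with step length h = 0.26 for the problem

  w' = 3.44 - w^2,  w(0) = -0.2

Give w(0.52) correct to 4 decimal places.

RK4: k1 = f(x_n, w_n); k2 = f(x_n + h/2, w_n + (h/2)·k1); k3 = f(x_n + h/2, w_n + (h/2)·k2); k4 = f(x_n + h, w_n + h·k3); w_{n+1} = w_n + (h/6)·(k1 + 2k2 + 2k3 + k4).
x=0.000000, w=-0.200000:
  k1 = f(0.000000, -0.200000) = 3.400000
  k2 = f(0.130000, 0.242000) = 3.381436
  k3 = f(0.130000, 0.239587) = 3.382598
  k4 = f(0.260000, 0.679476) = 2.978313
  w ← -0.200000 + (0.26/6)·(k1 + 2k2 + 2k3 + k4) = 0.662610
x=0.260000, w=0.662610:
  k1 = f(0.260000, 0.662610) = 3.000948
  k2 = f(0.390000, 1.052733) = 2.331753
  k3 = f(0.390000, 0.965738) = 2.507351
  k4 = f(0.520000, 1.314521) = 1.712034
  w ← 0.662610 + (0.26/6)·(k1 + 2k2 + 2k3 + k4) = 1.286228
w(0.52) ≈ 1.2862

1.2862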